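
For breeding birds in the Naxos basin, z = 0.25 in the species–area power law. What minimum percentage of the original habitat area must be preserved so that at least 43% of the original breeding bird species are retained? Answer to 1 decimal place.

Need (A_new/A_old)^0.25 = 0.43, so A_new/A_old = 0.43^(1/0.25) = 0.43^4
ln(A_new/A_old) = ln 0.43 / 0.25 = -0.8440 / 0.25 = -3.3759
A_new/A_old = e^-3.3759 ≈ 0.03419

3.4%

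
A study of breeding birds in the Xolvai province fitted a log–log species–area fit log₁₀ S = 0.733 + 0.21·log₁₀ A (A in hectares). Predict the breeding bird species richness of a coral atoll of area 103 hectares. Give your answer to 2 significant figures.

S = 5.408 × 103^0.21
ln S = ln 5.408 + 0.21 × ln 103 = 1.6878 + 0.21 × 4.6347 = 2.6611
S = e^2.6611 ≈ 14.31

14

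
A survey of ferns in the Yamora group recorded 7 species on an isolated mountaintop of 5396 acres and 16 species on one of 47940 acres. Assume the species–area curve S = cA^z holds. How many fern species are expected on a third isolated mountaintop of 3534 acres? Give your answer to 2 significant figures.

6.0

z = ln(16/7) / ln(47940/5396) = 0.8267 / 2.1843 = 0.3785
c = 7 / 5396^0.3785 = 7 / 25.85 = 0.2708
S₃ = 0.2708 × 3534^0.3785 = 0.2708 × 22.02 ≈ 5.964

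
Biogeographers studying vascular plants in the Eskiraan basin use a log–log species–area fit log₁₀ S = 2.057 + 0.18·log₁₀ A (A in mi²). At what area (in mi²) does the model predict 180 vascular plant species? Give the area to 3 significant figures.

180 = 114 × A^0.18  ⇒  A^0.18 = 180/114 = 1.579
ln A = ln(1.579) / 0.18 = 0.4565 / 0.18 = 2.5363
A = e^2.5363 ≈ 12.63 mi²

12.6 mi²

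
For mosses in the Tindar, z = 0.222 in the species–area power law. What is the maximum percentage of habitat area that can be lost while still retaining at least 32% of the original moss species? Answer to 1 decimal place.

99.4%

Need (A_new/A_old)^0.222 = 0.32, so A_new/A_old = 0.32^(1/0.222) = 0.32^4.505
ln(A_new/A_old) = ln 0.32 / 0.222 = -1.1394 / 0.222 = -5.1326
A_new/A_old = e^-5.1326 ≈ 0.005901
Fraction that can be lost = 1 − 0.005901 = 0.9941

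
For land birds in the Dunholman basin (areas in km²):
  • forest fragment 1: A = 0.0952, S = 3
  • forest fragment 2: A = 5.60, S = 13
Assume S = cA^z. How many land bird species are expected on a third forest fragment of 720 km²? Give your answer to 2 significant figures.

z = ln(13/3) / ln(5.6/0.0952) = 1.4663 / 4.0745 = 0.3599
c = 3 / 0.0952^0.3599 = 3 / 0.429 = 6.993
S₃ = 6.993 × 720^0.3599 = 6.993 × 10.67 ≈ 74.64

75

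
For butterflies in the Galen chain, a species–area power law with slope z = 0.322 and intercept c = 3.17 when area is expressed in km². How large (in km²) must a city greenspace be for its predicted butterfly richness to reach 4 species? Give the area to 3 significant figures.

2.06 km²

4 = 3.17 × A^0.322  ⇒  A^0.322 = 4/3.17 = 1.262
ln A = ln(1.262) / 0.322 = 0.2326 / 0.322 = 0.7222
A = e^0.7222 ≈ 2.059 km²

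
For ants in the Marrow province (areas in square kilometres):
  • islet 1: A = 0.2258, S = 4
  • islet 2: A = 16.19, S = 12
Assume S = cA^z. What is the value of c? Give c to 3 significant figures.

5.86

z = ln(S₂/S₁) / ln(A₂/A₁) = ln(12/4) / ln(16.19/0.2258) = 1.0986 / 4.2725 = 0.2571
c = S₁ / A₁^z = 4 / 0.2258^0.2571 = 4 / 0.6821 = 5.865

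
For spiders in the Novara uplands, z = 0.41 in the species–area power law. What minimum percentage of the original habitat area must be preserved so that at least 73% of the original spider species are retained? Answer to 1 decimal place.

46.4%

Need (A_new/A_old)^0.41 = 0.73, so A_new/A_old = 0.73^(1/0.41) = 0.73^2.439
ln(A_new/A_old) = ln 0.73 / 0.41 = -0.3147 / 0.41 = -0.7676
A_new/A_old = e^-0.7676 ≈ 0.4641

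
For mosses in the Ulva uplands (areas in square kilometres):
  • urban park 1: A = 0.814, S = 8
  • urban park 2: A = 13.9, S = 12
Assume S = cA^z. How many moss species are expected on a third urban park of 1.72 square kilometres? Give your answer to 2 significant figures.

8.9

z = ln(12/8) / ln(13.9/0.814) = 0.4055 / 2.8377 = 0.1429
c = 8 / 0.814^0.1429 = 8 / 0.971 = 8.239
S₃ = 8.239 × 1.72^0.1429 = 8.239 × 1.081 ≈ 8.903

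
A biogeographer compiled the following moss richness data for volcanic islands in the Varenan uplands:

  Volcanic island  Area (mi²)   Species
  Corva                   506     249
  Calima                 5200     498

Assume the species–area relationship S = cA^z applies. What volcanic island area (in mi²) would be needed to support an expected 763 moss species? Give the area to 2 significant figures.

z = ln(498/249) / ln(5200/506) = 0.6931 / 2.3299 = 0.2975
c = 249 / 506^0.2975 = 249 / 6.375 = 39.06
A = (763/39.06)^(1/0.2975) ⇒ ln A = ln(19.54)/0.2975 = 9.9905
A = e^9.9905 ≈ 21819 mi²

22000 mi²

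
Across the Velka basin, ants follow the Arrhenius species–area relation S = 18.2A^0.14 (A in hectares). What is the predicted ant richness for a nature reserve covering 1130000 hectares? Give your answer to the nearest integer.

S = 18.2 × 1130000^0.14 = 18.2 × 7.038 ≈ 128.1

128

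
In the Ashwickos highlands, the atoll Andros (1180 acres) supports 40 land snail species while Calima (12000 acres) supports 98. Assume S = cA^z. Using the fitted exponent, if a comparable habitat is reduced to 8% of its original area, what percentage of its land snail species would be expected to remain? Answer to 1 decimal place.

37.7%

z = ln(98/40) / ln(12000/1180) = 0.8961 / 2.3194 = 0.3863
S_new/S_old = (A_new/A_old)^z = 0.08^0.3863 = exp(0.3863 × -2.5257) = 0.3769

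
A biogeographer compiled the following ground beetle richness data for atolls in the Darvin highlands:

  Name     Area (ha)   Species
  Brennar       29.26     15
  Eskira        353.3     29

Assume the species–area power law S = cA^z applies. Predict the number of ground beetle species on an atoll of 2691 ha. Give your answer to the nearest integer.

z = ln(29/15) / ln(353.3/29.26) = 0.6592 / 2.4911 = 0.2646
c = 15 / 29.26^0.2646 = 15 / 2.444 = 6.138
S₃ = 6.138 × 2691^0.2646 = 6.138 × 8.085 ≈ 49.63

50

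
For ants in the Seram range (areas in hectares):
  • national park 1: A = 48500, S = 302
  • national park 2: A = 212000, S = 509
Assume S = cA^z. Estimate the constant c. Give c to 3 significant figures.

z = ln(S₂/S₁) / ln(A₂/A₁) = ln(509/302) / ln(212000/48500) = 0.5220 / 1.4750 = 0.3539
c = S₁ / A₁^z = 302 / 48500^0.3539 = 302 / 45.53 = 6.633

6.63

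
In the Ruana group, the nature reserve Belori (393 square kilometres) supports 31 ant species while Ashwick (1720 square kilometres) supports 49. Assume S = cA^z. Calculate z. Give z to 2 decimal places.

Taking logs: ln S = ln c + z ln A, so z = (ln S₂ − ln S₁)/(ln A₂ − ln A₁).
z = ln(49/31) / ln(1720/393) = ln(1.581) / ln(4.377) = 0.4578 / 1.4763 = 0.3101

0.31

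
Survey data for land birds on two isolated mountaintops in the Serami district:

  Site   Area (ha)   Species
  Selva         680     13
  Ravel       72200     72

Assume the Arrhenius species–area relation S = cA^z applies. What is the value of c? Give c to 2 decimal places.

1.19

z = ln(S₂/S₁) / ln(A₂/A₁) = ln(72/13) / ln(72200/680) = 1.7117 / 4.6651 = 0.3669
c = S₁ / A₁^z = 13 / 680^0.3669 = 13 / 10.95 = 1.188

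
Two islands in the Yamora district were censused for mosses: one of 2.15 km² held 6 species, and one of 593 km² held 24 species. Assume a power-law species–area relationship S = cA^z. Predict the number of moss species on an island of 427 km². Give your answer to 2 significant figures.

22

z = ln(24/6) / ln(593/2.15) = 1.3863 / 5.6197 = 0.2467
c = 6 / 2.15^0.2467 = 6 / 1.208 = 4.968
S₃ = 4.968 × 427^0.2467 = 4.968 × 4.455 ≈ 22.13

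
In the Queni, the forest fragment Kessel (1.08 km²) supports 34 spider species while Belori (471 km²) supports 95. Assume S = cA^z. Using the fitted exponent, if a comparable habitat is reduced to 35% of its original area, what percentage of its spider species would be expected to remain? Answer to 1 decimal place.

z = ln(95/34) / ln(471/1.08) = 1.0275 / 6.0779 = 0.1691
S_new/S_old = (A_new/A_old)^z = 0.35^0.1691 = exp(0.1691 × -1.0498) = 0.8374

83.7%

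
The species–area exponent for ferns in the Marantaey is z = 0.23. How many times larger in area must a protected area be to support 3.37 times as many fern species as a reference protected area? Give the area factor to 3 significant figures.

(A₂/A₁)^0.23 = 3.37, so A₂/A₁ = 3.37^(1/0.23) = 3.37^4.348
ln(A₂/A₁) = ln 3.37 / 0.23 = 1.2149 / 0.23 = 5.2822
A₂/A₁ = e^5.2822 ≈ 196.8

197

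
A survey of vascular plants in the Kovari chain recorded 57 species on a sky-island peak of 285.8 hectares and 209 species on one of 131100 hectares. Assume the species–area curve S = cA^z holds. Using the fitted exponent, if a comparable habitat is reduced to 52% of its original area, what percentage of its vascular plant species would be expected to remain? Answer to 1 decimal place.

87.1%

z = ln(209/57) / ln(131100/285.8) = 1.2993 / 6.1284 = 0.2120
S_new/S_old = (A_new/A_old)^z = 0.52^0.2120 = exp(0.2120 × -0.6539) = 0.8705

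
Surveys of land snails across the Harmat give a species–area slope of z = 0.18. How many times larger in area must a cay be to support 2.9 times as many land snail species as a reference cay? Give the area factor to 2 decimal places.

370.58

(A₂/A₁)^0.18 = 2.9, so A₂/A₁ = 2.9^(1/0.18) = 2.9^5.556
ln(A₂/A₁) = ln 2.9 / 0.18 = 1.0647 / 0.18 = 5.9151
A₂/A₁ = e^5.9151 ≈ 370.6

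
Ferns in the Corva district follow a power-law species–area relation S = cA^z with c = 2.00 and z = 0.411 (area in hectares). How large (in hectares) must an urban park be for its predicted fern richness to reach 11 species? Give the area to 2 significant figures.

11 = 2 × A^0.411  ⇒  A^0.411 = 11/2 = 5.5
ln A = ln(5.5) / 0.411 = 1.7047 / 0.411 = 4.1478
A = e^4.1478 ≈ 63.29 hectares

63 hectares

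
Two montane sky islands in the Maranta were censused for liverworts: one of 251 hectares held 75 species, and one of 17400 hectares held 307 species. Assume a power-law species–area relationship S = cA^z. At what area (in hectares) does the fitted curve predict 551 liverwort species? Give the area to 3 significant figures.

z = ln(307/75) / ln(17400/251) = 1.4094 / 4.2388 = 0.3325
c = 75 / 251^0.3325 = 75 / 6.279 = 11.95
A = (551/11.95)^(1/0.3325) ⇒ ln A = ln(46.13)/0.3325 = 11.5233
A = e^11.5233 ≈ 101045 hectares

101000 hectares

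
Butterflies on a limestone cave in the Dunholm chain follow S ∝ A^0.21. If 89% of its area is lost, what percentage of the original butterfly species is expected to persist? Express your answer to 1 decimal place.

62.9%

S_new/S_old = (A_new/A_old)^z = 0.11^0.21
= exp(0.21 × ln 0.11) = exp(0.21 × -2.2073) = exp(-0.4635) ≈ 0.6291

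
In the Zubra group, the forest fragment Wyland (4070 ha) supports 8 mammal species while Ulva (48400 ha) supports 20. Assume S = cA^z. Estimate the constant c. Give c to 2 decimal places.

0.37

z = ln(S₂/S₁) / ln(A₂/A₁) = ln(20/8) / ln(48400/4070) = 0.9163 / 2.4759 = 0.3701
c = S₁ / A₁^z = 8 / 4070^0.3701 = 8 / 21.67 = 0.3692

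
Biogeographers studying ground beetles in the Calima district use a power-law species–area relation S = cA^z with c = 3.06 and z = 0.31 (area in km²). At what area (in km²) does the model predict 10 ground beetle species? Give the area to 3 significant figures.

10 = 3.06 × A^0.31  ⇒  A^0.31 = 10/3.06 = 3.268
ln A = ln(3.268) / 0.31 = 1.1842 / 0.31 = 3.8199
A = e^3.8199 ≈ 45.6 km²

45.6 km²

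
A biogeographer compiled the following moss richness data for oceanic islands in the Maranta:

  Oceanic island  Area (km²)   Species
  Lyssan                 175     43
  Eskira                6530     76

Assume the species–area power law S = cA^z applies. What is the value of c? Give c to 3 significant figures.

z = ln(S₂/S₁) / ln(A₂/A₁) = ln(76/43) / ln(6530/175) = 0.5695 / 3.6194 = 0.1574
c = S₁ / A₁^z = 43 / 175^0.1574 = 43 / 2.254 = 19.08

19.1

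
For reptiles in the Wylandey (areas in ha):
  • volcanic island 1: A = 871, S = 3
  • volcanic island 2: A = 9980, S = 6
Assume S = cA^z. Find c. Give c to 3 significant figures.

0.438

z = ln(S₂/S₁) / ln(A₂/A₁) = ln(6/3) / ln(9980/871) = 0.6931 / 2.4387 = 0.2842
c = S₁ / A₁^z = 3 / 871^0.2842 = 3 / 6.849 = 0.438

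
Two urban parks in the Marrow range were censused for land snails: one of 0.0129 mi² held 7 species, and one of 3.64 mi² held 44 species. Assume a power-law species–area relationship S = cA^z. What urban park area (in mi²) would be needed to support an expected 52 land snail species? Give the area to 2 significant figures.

z = ln(44/7) / ln(3.64/0.0129) = 1.8383 / 5.6425 = 0.3258
c = 7 / 0.0129^0.3258 = 7 / 0.2424 = 28.88
A = (52/28.88)^(1/0.3258) ⇒ ln A = ln(1.8)/0.3258 = 1.8047
A = e^1.8047 ≈ 6.078 mi²

6.1 mi²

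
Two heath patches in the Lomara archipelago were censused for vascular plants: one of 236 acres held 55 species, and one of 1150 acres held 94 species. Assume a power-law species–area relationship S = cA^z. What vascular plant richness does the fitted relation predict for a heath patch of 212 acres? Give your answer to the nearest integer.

z = ln(94/55) / ln(1150/236) = 0.5360 / 1.5837 = 0.3384
c = 55 / 236^0.3384 = 55 / 6.354 = 8.656
S₃ = 8.656 × 212^0.3384 = 8.656 × 6.128 ≈ 53.04

53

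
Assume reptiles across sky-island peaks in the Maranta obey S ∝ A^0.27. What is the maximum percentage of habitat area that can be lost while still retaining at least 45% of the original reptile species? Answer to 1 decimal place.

94.8%

Need (A_new/A_old)^0.27 = 0.45, so A_new/A_old = 0.45^(1/0.27) = 0.45^3.704
ln(A_new/A_old) = ln 0.45 / 0.27 = -0.7985 / 0.27 = -2.9574
A_new/A_old = e^-2.9574 ≈ 0.05195
Fraction that can be lost = 1 − 0.05195 = 0.948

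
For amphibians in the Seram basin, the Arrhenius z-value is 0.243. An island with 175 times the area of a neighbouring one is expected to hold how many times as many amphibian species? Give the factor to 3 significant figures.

3.51

S₂/S₁ = (A₂/A₁)^z = 175^0.243
ln(S₂/S₁) = 0.243 × ln 175 = 0.243 × 5.1648 = 1.2550
S₂/S₁ = e^1.2550 ≈ 3.508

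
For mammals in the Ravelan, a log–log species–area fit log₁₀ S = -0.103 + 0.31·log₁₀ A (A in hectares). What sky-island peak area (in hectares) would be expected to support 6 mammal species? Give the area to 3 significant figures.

6 = 0.7889 × A^0.31  ⇒  A^0.31 = 6/0.7889 = 7.606
ln A = ln(7.606) / 0.31 = 2.0289 / 0.31 = 6.5449
A = e^6.5449 ≈ 695.7 hectares

696 hectares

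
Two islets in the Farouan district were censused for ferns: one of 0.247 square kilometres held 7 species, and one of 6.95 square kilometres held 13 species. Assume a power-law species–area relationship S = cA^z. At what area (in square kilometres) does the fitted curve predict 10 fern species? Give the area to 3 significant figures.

1.69 square kilometres

z = ln(13/7) / ln(6.95/0.247) = 0.6190 / 3.3371 = 0.1855
c = 7 / 0.247^0.1855 = 7 / 0.7715 = 9.073
A = (10/9.073)^(1/0.1855) ⇒ ln A = ln(1.102)/0.1855 = 0.5244
A = e^0.5244 ≈ 1.689 square kilometres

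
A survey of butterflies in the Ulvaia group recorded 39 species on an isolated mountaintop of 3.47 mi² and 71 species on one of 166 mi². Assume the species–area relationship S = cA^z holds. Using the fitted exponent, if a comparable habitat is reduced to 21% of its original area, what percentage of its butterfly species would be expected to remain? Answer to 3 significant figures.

z = ln(71/39) / ln(166/3.47) = 0.5991 / 3.8678 = 0.1549
S_new/S_old = (A_new/A_old)^z = 0.21^0.1549 = exp(0.1549 × -1.5606) = 0.7853

78.5%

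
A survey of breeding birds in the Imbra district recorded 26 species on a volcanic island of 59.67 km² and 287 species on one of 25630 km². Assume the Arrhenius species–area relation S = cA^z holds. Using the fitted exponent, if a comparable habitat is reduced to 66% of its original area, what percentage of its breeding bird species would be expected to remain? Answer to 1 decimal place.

84.8%

z = ln(287/26) / ln(25630/59.67) = 2.4014 / 6.0627 = 0.3961
S_new/S_old = (A_new/A_old)^z = 0.66^0.3961 = exp(0.3961 × -0.4155) = 0.8482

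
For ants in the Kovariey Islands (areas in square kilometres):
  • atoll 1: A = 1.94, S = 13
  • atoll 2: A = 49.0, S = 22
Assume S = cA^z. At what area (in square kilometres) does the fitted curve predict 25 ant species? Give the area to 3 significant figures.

107 square kilometres

z = ln(22/13) / ln(49/1.94) = 0.5261 / 3.2291 = 0.1629
c = 13 / 1.94^0.1629 = 13 / 1.114 = 11.67
A = (25/11.67)^(1/0.1629) ⇒ ln A = ln(2.142)/0.1629 = 4.6765
A = e^4.6765 ≈ 107.4 square kilometres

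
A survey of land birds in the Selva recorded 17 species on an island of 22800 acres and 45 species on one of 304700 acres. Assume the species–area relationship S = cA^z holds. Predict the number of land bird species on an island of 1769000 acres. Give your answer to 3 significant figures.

z = ln(45/17) / ln(304700/22800) = 0.9734 / 2.5926 = 0.3755
c = 17 / 22800^0.3755 = 17 / 43.28 = 0.3928
S₃ = 0.3928 × 1769000^0.3755 = 0.3928 × 221.8 ≈ 87.1

87.1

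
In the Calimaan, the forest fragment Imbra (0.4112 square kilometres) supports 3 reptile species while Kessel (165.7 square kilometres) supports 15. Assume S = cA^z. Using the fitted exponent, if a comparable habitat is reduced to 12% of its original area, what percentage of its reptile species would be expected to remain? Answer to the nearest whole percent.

57%

z = ln(15/3) / ln(165.7/0.4112) = 1.6094 / 5.9989 = 0.2683
S_new/S_old = (A_new/A_old)^z = 0.12^0.2683 = exp(0.2683 × -2.1203) = 0.5662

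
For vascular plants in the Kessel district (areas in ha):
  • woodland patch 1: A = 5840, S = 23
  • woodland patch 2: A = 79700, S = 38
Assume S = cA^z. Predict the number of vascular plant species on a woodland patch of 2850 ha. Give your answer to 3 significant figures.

z = ln(38/23) / ln(79700/5840) = 0.5021 / 2.6135 = 0.1921
c = 23 / 5840^0.1921 = 23 / 5.291 = 4.347
S₃ = 4.347 × 2850^0.1921 = 4.347 × 4.61 ≈ 20.04

20.0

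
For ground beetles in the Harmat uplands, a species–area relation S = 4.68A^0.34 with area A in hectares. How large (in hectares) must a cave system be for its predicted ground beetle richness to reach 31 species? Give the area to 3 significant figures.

31 = 4.68 × A^0.34  ⇒  A^0.34 = 31/4.68 = 6.624
ln A = ln(6.624) / 0.34 = 1.8907 / 0.34 = 5.5609
A = e^5.5609 ≈ 260 hectares

260 hectares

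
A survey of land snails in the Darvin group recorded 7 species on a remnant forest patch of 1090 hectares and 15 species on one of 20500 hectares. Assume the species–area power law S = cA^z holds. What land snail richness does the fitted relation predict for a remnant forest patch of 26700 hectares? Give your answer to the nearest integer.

z = ln(15/7) / ln(20500/1090) = 0.7621 / 2.9342 = 0.2597
c = 7 / 1090^0.2597 = 7 / 6.151 = 1.138
S₃ = 1.138 × 26700^0.2597 = 1.138 × 14.12 ≈ 16.07

16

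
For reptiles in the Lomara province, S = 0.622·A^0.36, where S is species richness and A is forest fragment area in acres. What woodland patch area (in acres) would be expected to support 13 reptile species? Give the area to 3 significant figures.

13 = 0.622 × A^0.36  ⇒  A^0.36 = 13/0.622 = 20.9
ln A = ln(20.9) / 0.36 = 3.0398 / 0.36 = 8.4438
A = e^8.4438 ≈ 4646 acres

4650 acres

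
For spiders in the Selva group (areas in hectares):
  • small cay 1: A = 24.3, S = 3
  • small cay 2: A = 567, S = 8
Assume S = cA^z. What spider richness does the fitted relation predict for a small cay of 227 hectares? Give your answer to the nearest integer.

6

z = ln(8/3) / ln(567/24.3) = 0.9808 / 3.1499 = 0.3114
c = 3 / 24.3^0.3114 = 3 / 2.701 = 1.111
S₃ = 1.111 × 227^0.3114 = 1.111 × 5.415 ≈ 6.016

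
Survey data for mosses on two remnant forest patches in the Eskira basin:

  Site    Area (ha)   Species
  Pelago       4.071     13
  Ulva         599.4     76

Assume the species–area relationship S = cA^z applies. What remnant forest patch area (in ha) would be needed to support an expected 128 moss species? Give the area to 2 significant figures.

z = ln(76/13) / ln(599.4/4.071) = 1.7658 / 4.9920 = 0.3537
c = 13 / 4.071^0.3537 = 13 / 1.643 = 7.912
A = (128/7.912)^(1/0.3537) ⇒ ln A = ln(16.18)/0.3537 = 7.8697
A = e^7.8697 ≈ 2617 ha

2600 ha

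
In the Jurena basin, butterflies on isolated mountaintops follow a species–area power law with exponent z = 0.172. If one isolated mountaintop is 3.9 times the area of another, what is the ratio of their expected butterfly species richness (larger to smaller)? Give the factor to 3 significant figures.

1.26

S₂/S₁ = (A₂/A₁)^z = 3.9^0.172
ln(S₂/S₁) = 0.172 × ln 3.9 = 0.172 × 1.3610 = 0.2341
S₂/S₁ = e^0.2341 ≈ 1.264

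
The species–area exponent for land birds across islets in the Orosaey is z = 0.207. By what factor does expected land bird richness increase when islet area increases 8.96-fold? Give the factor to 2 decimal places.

S₂/S₁ = (A₂/A₁)^z = 8.96^0.207
ln(S₂/S₁) = 0.207 × ln 8.96 = 0.207 × 2.1928 = 0.4539
S₂/S₁ = e^0.4539 ≈ 1.574

1.57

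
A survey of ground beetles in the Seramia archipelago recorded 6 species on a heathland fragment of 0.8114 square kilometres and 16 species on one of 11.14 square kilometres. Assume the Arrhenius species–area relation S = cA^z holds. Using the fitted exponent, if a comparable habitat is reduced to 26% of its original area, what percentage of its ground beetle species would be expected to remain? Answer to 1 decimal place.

z = ln(16/6) / ln(11.14/0.8114) = 0.9808 / 2.6195 = 0.3744
S_new/S_old = (A_new/A_old)^z = 0.26^0.3744 = exp(0.3744 × -1.3471) = 0.6039

60.4%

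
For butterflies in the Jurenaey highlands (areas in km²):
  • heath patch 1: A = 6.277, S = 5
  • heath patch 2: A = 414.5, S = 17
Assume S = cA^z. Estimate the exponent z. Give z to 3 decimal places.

0.292

Taking logs: ln S = ln c + z ln A, so z = (ln S₂ − ln S₁)/(ln A₂ − ln A₁).
z = ln(17/5) / ln(414.5/6.277) = ln(3.4) / ln(66.03) = 1.2238 / 4.1902 = 0.2921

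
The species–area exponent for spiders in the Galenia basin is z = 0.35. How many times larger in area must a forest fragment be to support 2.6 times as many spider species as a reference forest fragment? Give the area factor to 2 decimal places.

(A₂/A₁)^0.35 = 2.6, so A₂/A₁ = 2.6^(1/0.35) = 2.6^2.857
ln(A₂/A₁) = ln 2.6 / 0.35 = 0.9555 / 0.35 = 2.7300
A₂/A₁ = e^2.7300 ≈ 15.33

15.33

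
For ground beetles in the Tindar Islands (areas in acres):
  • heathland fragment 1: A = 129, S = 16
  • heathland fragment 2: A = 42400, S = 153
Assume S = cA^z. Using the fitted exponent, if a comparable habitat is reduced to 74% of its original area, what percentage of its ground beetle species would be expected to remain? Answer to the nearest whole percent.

89%

z = ln(153/16) / ln(42400/129) = 2.2578 / 5.7951 = 0.3896
S_new/S_old = (A_new/A_old)^z = 0.74^0.3896 = exp(0.3896 × -0.3011) = 0.8893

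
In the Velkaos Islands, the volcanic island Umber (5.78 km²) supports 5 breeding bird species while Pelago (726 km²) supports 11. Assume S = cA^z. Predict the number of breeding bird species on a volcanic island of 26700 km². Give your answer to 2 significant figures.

20

z = ln(11/5) / ln(726/5.78) = 0.7885 / 4.8331 = 0.1631
c = 5 / 5.78^0.1631 = 5 / 1.331 = 3.756
S₃ = 3.756 × 26700^0.1631 = 3.756 × 5.274 ≈ 19.81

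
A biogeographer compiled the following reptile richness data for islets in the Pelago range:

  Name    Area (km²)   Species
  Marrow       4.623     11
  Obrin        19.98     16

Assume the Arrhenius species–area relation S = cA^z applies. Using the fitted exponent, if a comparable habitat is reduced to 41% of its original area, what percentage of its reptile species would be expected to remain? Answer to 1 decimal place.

79.6%

z = ln(16/11) / ln(19.98/4.623) = 0.3747 / 1.4637 = 0.2560
S_new/S_old = (A_new/A_old)^z = 0.41^0.2560 = exp(0.2560 × -0.8916) = 0.7959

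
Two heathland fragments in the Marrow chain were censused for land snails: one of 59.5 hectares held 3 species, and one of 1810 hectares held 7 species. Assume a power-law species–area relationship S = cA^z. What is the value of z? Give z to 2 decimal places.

Taking logs: ln S = ln c + z ln A, so z = (ln S₂ − ln S₁)/(ln A₂ − ln A₁).
z = ln(7/3) / ln(1810/59.5) = ln(2.333) / ln(30.42) = 0.8473 / 3.4151 = 0.2481

0.25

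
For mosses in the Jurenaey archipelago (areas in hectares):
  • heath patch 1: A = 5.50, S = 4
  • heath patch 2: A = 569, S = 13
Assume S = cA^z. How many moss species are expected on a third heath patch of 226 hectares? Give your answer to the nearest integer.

10

z = ln(13/4) / ln(569/5.5) = 1.1787 / 4.6391 = 0.2541
c = 4 / 5.5^0.2541 = 4 / 1.542 = 2.594
S₃ = 2.594 × 226^0.2541 = 2.594 × 3.964 ≈ 10.28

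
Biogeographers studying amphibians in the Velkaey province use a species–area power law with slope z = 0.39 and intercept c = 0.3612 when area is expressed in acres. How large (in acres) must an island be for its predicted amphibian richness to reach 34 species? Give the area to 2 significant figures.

34 = 0.3612 × A^0.39  ⇒  A^0.39 = 34/0.3612 = 94.13
ln A = ln(94.13) / 0.39 = 4.5447 / 0.39 = 11.6530
A = e^11.6530 ≈ 115040 acres

120000 acres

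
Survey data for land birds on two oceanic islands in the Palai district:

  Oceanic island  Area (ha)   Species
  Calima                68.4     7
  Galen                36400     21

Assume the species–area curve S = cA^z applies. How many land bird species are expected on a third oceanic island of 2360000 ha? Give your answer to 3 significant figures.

z = ln(21/7) / ln(36400/68.4) = 1.0986 / 6.2770 = 0.1750
c = 7 / 68.4^0.1750 = 7 / 2.095 = 3.341
S₃ = 3.341 × 2360000^0.1750 = 3.341 × 13.04 ≈ 43.58

43.6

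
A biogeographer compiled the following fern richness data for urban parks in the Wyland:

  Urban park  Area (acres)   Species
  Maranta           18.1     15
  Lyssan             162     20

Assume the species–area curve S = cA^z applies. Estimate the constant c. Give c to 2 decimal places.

10.26

z = ln(S₂/S₁) / ln(A₂/A₁) = ln(20/15) / ln(162/18.1) = 0.2877 / 2.1917 = 0.1313
c = S₁ / A₁^z = 15 / 18.1^0.1313 = 15 / 1.462 = 10.26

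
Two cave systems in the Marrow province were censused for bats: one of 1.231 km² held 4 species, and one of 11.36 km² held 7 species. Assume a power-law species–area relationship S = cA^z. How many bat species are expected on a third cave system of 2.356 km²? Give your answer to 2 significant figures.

z = ln(7/4) / ln(11.36/1.231) = 0.5596 / 2.2223 = 0.2518
c = 4 / 1.231^0.2518 = 4 / 1.054 = 3.796
S₃ = 3.796 × 2.356^0.2518 = 3.796 × 1.241 ≈ 4.71

4.7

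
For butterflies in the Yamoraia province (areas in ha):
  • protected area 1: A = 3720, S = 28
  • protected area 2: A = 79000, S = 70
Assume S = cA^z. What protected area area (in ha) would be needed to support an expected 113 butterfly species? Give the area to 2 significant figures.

390000 ha

z = ln(70/28) / ln(79000/3720) = 0.9163 / 3.0557 = 0.2999
c = 28 / 3720^0.2999 = 28 / 11.77 = 2.38
A = (113/2.38)^(1/0.2999) ⇒ ln A = ln(47.49)/0.2999 = 12.8743
A = e^12.8743 ≈ 390138 ha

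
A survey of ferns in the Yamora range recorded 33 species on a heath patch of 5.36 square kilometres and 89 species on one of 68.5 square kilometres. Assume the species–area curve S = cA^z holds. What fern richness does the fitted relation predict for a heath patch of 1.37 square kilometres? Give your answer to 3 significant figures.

19.4

z = ln(89/33) / ln(68.5/5.36) = 0.9921 / 2.5479 = 0.3894
c = 33 / 5.36^0.3894 = 33 / 1.923 = 17.16
S₃ = 17.16 × 1.37^0.3894 = 17.16 × 1.13 ≈ 19.4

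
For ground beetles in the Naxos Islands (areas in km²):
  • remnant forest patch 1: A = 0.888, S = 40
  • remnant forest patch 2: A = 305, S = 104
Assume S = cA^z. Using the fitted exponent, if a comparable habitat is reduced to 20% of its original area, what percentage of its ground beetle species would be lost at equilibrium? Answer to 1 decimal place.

z = ln(104/40) / ln(305/0.888) = 0.9555 / 5.8391 = 0.1636
S_new/S_old = (A_new/A_old)^z = 0.2^0.1636 = exp(0.1636 × -1.6094) = 0.7685
Fraction lost = 1 − 0.7685 = 0.2315

23.2%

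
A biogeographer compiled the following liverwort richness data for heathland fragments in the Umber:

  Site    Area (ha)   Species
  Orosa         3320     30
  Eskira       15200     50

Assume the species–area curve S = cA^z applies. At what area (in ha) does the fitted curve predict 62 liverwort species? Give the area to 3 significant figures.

z = ln(50/30) / ln(15200/3320) = 0.5108 / 1.5213 = 0.3358
c = 30 / 3320^0.3358 = 30 / 15.22 = 1.972
A = (62/1.972)^(1/0.3358) ⇒ ln A = ln(31.45)/0.3358 = 10.2697
A = e^10.2697 ≈ 28845 ha

28800 ha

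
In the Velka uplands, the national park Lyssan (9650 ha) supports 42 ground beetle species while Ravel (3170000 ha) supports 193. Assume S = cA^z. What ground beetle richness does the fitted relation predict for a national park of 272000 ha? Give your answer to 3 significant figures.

z = ln(193/42) / ln(3170000/9650) = 1.5250 / 5.7945 = 0.2632
c = 42 / 9650^0.2632 = 42 / 11.19 = 3.755
S₃ = 3.755 × 272000^0.2632 = 3.755 × 26.93 ≈ 101.1

101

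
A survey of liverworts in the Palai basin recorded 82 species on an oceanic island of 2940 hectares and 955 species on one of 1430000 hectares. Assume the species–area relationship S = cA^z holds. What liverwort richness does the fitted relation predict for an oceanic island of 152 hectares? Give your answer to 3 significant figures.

z = ln(955/82) / ln(1430000/2940) = 2.4550 / 6.1870 = 0.3968
c = 82 / 2940^0.3968 = 82 / 23.78 = 3.448
S₃ = 3.448 × 152^0.3968 = 3.448 × 7.341 ≈ 25.31

25.3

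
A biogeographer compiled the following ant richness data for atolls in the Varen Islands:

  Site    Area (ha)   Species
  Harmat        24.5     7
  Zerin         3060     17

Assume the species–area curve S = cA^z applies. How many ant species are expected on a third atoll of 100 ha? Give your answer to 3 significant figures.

9.07

z = ln(17/7) / ln(3060/24.5) = 0.8873 / 4.8275 = 0.1838
c = 7 / 24.5^0.1838 = 7 / 1.8 = 3.888
S₃ = 3.888 × 100^0.1838 = 3.888 × 2.331 ≈ 9.065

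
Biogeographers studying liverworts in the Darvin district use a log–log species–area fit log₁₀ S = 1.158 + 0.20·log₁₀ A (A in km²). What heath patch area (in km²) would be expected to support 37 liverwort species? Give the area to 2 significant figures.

37 = 14.39 × A^0.2  ⇒  A^0.2 = 37/14.39 = 2.572
ln A = ln(2.572) / 0.2 = 0.9445 / 0.2 = 4.7226
A = e^4.7226 ≈ 112.5 km²

110 km²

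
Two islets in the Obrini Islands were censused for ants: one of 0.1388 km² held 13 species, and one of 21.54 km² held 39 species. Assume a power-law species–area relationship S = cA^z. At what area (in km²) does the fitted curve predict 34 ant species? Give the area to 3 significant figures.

z = ln(39/13) / ln(21.54/0.1388) = 1.0986 / 5.0446 = 0.2178
c = 13 / 0.1388^0.2178 = 13 / 0.6505 = 19.99
A = (34/19.99)^(1/0.2178) ⇒ ln A = ln(1.701)/0.2178 = 2.4399
A = e^2.4399 ≈ 11.47 km²

11.5 km²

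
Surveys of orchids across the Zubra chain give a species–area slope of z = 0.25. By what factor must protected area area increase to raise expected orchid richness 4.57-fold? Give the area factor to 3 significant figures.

(A₂/A₁)^0.25 = 4.57, so A₂/A₁ = 4.57^(1/0.25) = 4.57^4
ln(A₂/A₁) = ln 4.57 / 0.25 = 1.5195 / 0.25 = 6.0781
A₂/A₁ = e^6.0781 ≈ 436.2

436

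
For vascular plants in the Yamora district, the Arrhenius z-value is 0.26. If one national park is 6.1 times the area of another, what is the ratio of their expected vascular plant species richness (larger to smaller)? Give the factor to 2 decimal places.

1.60

S₂/S₁ = (A₂/A₁)^z = 6.1^0.26
ln(S₂/S₁) = 0.26 × ln 6.1 = 0.26 × 1.8083 = 0.4702
S₂/S₁ = e^0.4702 ≈ 1.6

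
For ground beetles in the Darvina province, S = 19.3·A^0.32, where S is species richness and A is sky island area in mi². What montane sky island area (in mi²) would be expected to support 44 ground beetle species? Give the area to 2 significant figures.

13 mi²

44 = 19.3 × A^0.32  ⇒  A^0.32 = 44/19.3 = 2.28
ln A = ln(2.28) / 0.32 = 0.8241 / 0.32 = 2.5753
A = e^2.5753 ≈ 13.13 mi²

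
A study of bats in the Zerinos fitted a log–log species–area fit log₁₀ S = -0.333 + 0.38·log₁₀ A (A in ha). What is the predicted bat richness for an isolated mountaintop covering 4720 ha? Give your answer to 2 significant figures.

S = 0.4645 × 4720^0.38
ln S = ln 0.4645 + 0.38 × ln 4720 = -0.7668 + 0.38 × 8.4596 = 2.4479
S = e^2.4479 ≈ 11.56

12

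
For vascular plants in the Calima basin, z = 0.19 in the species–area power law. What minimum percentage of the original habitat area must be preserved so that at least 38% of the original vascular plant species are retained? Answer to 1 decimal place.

0.6%

Need (A_new/A_old)^0.19 = 0.38, so A_new/A_old = 0.38^(1/0.19) = 0.38^5.263
ln(A_new/A_old) = ln 0.38 / 0.19 = -0.9676 / 0.19 = -5.0925
A_new/A_old = e^-5.0925 ≈ 0.006142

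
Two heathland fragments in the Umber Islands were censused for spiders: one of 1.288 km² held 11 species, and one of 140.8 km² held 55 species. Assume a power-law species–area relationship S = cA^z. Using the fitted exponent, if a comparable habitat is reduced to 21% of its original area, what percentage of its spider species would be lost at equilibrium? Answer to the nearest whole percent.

41%

z = ln(55/11) / ln(140.8/1.288) = 1.6094 / 4.6942 = 0.3429
S_new/S_old = (A_new/A_old)^z = 0.21^0.3429 = exp(0.3429 × -1.5606) = 0.5856
Fraction lost = 1 − 0.5856 = 0.4144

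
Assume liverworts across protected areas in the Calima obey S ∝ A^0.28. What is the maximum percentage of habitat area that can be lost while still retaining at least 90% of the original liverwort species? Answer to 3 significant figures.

Need (A_new/A_old)^0.28 = 0.9, so A_new/A_old = 0.9^(1/0.28) = 0.9^3.571
ln(A_new/A_old) = ln 0.9 / 0.28 = -0.1054 / 0.28 = -0.3763
A_new/A_old = e^-0.3763 ≈ 0.6864
Fraction that can be lost = 1 − 0.6864 = 0.3136

31.4%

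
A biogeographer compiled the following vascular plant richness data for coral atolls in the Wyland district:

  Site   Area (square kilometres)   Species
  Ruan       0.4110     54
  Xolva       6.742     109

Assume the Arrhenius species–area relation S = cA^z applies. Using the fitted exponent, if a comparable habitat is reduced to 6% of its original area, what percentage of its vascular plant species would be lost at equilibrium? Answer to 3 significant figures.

50.7%

z = ln(109/54) / ln(6.742/0.411) = 0.7024 / 2.7975 = 0.2511
S_new/S_old = (A_new/A_old)^z = 0.06^0.2511 = exp(0.2511 × -2.8134) = 0.4934
Fraction lost = 1 − 0.4934 = 0.5066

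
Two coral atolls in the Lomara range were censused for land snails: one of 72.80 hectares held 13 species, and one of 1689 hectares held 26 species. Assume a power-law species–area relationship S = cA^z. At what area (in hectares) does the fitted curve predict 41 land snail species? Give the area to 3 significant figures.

13300 hectares

z = ln(26/13) / ln(1689/72.8) = 0.6931 / 3.1442 = 0.2205
c = 13 / 72.8^0.2205 = 13 / 2.573 = 5.052
A = (41/5.052)^(1/0.2205) ⇒ ln A = ln(8.116)/0.2205 = 9.4980
A = e^9.4980 ≈ 13333 hectares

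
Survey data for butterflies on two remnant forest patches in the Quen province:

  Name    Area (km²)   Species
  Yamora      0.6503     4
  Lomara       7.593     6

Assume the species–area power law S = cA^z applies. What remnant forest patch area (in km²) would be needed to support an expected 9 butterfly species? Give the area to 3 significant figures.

z = ln(6/4) / ln(7.593/0.6503) = 0.4055 / 2.4575 = 0.1650
c = 4 / 0.6503^0.1650 = 4 / 0.9315 = 4.294
A = (9/4.294)^(1/0.1650) ⇒ ln A = ln(2.096)/0.1650 = 4.4848
A = e^4.4848 ≈ 88.66 km²

88.7 km²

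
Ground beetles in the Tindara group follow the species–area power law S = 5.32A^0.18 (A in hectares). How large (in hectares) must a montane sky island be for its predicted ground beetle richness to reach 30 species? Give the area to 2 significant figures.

30 = 5.32 × A^0.18  ⇒  A^0.18 = 30/5.32 = 5.639
ln A = ln(5.639) / 0.18 = 1.7297 / 0.18 = 9.6096
A = e^9.6096 ≈ 14907 hectares

15000 hectares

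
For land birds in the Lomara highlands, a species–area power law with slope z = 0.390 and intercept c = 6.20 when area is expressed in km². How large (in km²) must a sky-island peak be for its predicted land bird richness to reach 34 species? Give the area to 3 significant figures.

78.5 km²

34 = 6.2 × A^0.39  ⇒  A^0.39 = 34/6.2 = 5.484
ln A = ln(5.484) / 0.39 = 1.7018 / 0.39 = 4.3636
A = e^4.3636 ≈ 78.54 km²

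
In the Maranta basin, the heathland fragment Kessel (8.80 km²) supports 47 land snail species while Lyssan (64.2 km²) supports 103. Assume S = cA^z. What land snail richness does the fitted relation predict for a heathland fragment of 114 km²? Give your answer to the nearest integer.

129

z = ln(103/47) / ln(64.2/8.8) = 0.7846 / 1.9873 = 0.3948
c = 47 / 8.8^0.3948 = 47 / 2.36 = 19.92
S₃ = 19.92 × 114^0.3948 = 19.92 × 6.488 ≈ 129.2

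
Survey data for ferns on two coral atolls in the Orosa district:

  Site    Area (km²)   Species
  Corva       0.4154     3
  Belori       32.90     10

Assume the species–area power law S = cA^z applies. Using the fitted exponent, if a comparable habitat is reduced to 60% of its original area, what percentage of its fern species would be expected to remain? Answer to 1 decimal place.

z = ln(10/3) / ln(32.9/0.4154) = 1.2040 / 4.3720 = 0.2754
S_new/S_old = (A_new/A_old)^z = 0.6^0.2754 = exp(0.2754 × -0.5108) = 0.8688

86.9%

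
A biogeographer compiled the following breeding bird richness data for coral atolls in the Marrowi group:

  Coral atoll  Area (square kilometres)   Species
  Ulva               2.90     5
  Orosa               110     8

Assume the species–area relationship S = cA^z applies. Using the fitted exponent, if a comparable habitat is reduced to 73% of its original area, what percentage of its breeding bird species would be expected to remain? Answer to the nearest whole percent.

96%

z = ln(8/5) / ln(110/2.9) = 0.4700 / 3.6358 = 0.1293
S_new/S_old = (A_new/A_old)^z = 0.73^0.1293 = exp(0.1293 × -0.3147) = 0.9601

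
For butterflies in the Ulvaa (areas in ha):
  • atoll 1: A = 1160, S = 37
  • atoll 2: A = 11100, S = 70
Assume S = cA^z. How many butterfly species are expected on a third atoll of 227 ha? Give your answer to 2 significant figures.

23

z = ln(70/37) / ln(11100/1160) = 0.6376 / 2.2585 = 0.2823
c = 37 / 1160^0.2823 = 37 / 7.33 = 5.048
S₃ = 5.048 × 227^0.2823 = 5.048 × 4.625 ≈ 23.35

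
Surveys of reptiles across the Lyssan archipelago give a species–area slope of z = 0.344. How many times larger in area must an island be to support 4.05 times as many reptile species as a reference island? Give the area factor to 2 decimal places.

(A₂/A₁)^0.344 = 4.05, so A₂/A₁ = 4.05^(1/0.344) = 4.05^2.907
ln(A₂/A₁) = ln 4.05 / 0.344 = 1.3987 / 0.344 = 4.0660
A₂/A₁ = e^4.0660 ≈ 58.33

58.33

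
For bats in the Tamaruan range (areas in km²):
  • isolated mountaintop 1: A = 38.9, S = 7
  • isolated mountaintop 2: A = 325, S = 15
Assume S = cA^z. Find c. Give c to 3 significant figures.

z = ln(S₂/S₁) / ln(A₂/A₁) = ln(15/7) / ln(325/38.9) = 0.7621 / 2.1228 = 0.3590
c = S₁ / A₁^z = 7 / 38.9^0.3590 = 7 / 3.722 = 1.881

1.88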